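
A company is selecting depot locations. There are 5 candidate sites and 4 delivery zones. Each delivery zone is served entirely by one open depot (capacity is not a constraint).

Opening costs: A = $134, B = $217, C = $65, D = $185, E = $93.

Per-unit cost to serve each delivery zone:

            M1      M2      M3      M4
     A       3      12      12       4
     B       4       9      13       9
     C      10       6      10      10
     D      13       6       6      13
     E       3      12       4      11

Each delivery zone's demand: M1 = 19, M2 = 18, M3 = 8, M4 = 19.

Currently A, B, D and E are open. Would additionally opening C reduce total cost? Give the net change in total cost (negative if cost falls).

No — net change +65 (cost rises by 65).

Current service cost with {A, B, D, E}: 273.
Adding C: each delivery zone re-picks its cheapest; new service cost 273, saving 0.
Extra fixed cost: 65. Net change = 65 − 0 = 65.
(Totals: 902 → 967.)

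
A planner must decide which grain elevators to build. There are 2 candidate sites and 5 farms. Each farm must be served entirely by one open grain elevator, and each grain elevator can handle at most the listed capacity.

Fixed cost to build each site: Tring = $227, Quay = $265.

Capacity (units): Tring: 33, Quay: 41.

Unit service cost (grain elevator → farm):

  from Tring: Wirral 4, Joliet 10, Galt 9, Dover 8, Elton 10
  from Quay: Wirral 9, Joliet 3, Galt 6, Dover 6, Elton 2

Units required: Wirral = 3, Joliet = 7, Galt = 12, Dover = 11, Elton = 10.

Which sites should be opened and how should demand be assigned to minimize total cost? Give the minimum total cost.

Minimum total cost: 683

Open {Tring, Quay}: Wirral→Tring 4·3=12, Joliet→Quay 3·7=21, Galt→Quay 6·12=72, Dover→Quay 6·11=66, Elton→Quay 2·10=20.
Loads: Tring carries 3/33, Quay carries 40/41. Service 191; fixed 492; total 683.
Next best feasible plan costs 705.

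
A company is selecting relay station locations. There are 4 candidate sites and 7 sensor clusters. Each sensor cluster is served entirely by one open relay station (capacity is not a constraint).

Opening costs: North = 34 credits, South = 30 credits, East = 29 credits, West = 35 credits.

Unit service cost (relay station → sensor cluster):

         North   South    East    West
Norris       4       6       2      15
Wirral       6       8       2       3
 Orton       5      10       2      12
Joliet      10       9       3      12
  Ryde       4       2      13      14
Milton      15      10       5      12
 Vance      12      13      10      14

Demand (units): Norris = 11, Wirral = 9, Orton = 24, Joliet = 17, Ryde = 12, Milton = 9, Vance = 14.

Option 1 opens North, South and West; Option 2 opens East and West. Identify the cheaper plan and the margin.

Option 1: {North, South, West}: Norris→North 4·11=44, Wirral→West 3·9=27, Orton→North 5·24=120, Joliet→South 9·17=153, Ryde→South 2·12=24, Milton→South 10·9=90, Vance→North 12·14=168. Service 626; fixed 99; total 725.
Option 2: {East, West}: Norris→East 2·11=22, Wirral→East 2·9=18, Orton→East 2·24=48, Joliet→East 3·17=51, Ryde→East 13·12=156, Milton→East 5·9=45, Vance→East 10·14=140. Service 480; fixed 64; total 544.
Difference: |725 − 544| = 181.

Option 2 is cheaper by 181.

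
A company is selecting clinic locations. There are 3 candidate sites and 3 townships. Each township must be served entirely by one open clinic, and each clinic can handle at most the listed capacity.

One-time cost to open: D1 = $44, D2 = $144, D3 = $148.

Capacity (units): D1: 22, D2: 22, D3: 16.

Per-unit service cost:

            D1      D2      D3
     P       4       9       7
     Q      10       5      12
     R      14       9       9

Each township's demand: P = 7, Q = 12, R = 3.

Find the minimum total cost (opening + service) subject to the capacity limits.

Open {D1}: P→D1 4·7=28, Q→D1 10·12=120, R→D1 14·3=42.
Loads: D1 carries 22/22. Service 190; fixed 44; total 234.
Next best feasible plan costs 294.

Minimum total cost: 234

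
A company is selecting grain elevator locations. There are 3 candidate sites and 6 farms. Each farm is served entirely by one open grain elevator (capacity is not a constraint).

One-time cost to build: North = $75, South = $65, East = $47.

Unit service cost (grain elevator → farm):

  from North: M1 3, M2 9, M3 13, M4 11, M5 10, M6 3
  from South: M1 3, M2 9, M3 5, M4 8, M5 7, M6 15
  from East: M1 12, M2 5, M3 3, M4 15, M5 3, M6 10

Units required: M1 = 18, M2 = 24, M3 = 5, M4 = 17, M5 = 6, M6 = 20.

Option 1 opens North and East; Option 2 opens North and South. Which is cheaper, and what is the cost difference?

Option 1: {North, East}: M1→North 3·18=54, M2→East 5·24=120, M3→East 3·5=15, M4→North 11·17=187, M5→East 3·6=18, M6→North 3·20=60. Service 454; fixed 122; total 576.
Option 2: {North, South}: M1→North 3·18=54, M2→North 9·24=216, M3→South 5·5=25, M4→South 8·17=136, M5→South 7·6=42, M6→North 3·20=60. Service 533; fixed 140; total 673.
Difference: |576 − 673| = 97.

Option 1 is cheaper by 97.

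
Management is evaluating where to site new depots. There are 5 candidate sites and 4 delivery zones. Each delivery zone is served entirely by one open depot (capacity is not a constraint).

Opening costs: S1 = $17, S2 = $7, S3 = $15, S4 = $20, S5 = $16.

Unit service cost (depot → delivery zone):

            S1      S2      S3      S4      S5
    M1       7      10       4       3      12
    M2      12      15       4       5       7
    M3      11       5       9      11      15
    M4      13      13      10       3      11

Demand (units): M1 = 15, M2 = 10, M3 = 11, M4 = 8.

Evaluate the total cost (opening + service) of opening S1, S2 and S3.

Total cost: 274

Each delivery zone is assigned to its cheapest site among the open ones.
{S1, S2, S3}: M1→S3 4·15=60, M2→S3 4·10=40, M3→S2 5·11=55, M4→S3 10·8=80. Service 235; fixed 39; total 274.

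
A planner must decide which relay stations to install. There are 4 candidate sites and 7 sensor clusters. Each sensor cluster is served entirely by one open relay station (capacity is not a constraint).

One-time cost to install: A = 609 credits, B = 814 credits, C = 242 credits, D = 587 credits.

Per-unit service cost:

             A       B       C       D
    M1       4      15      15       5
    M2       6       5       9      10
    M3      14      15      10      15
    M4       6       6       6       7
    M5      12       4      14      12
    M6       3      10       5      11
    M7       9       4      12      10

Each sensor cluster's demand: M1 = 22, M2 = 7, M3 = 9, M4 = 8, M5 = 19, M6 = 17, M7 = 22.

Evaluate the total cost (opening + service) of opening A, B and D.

Each sensor cluster is assigned to its cheapest site among the open ones.
{A, B, D}: M1→A 4·22=88, M2→B 5·7=35, M3→A 14·9=126, M4→A 6·8=48, M5→B 4·19=76, M6→A 3·17=51, M7→B 4·22=88. Service 512; fixed 2010; total 2522.

Total cost: 2522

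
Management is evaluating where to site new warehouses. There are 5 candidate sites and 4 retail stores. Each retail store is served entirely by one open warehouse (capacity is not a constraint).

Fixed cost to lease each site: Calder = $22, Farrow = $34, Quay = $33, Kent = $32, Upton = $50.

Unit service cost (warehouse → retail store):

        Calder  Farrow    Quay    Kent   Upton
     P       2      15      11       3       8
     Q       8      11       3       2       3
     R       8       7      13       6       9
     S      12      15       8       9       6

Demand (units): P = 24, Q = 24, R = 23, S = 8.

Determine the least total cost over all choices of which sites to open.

Minimum total cost: 360

For any fixed open set, each retail store goes to its cheapest open site; total = fixed + service.
{Calder, Kent}: P→Calder 2·24=48, Q→Kent 2·24=48, R→Kent 6·23=138, S→Kent 9·8=72. Service 306; fixed 54; total 360.
{Kent}: service 330 + fixed 32 = 362
{Calder, Quay, Kent}: P→Calder 2·24=48, Q→Kent 2·24=48, R→Kent 6·23=138, S→Quay 8·8=64. Service 298; fixed 87; total 385.
{Calder, Farrow, Quay, Kent, Upton}: service 282 + fixed 171 = 453
No other subset beats 360.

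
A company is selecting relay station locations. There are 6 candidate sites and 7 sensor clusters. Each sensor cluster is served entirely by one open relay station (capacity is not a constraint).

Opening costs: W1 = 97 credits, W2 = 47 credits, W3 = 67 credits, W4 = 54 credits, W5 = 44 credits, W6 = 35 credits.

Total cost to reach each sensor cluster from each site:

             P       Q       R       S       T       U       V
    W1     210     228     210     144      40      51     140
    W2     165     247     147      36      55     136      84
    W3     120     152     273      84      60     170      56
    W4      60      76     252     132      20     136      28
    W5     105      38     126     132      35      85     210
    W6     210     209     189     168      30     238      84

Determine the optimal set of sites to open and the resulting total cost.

Open W2, W4 and W5; minimum total cost 538.

For any fixed open set, each sensor cluster goes to its cheapest open site; total = fixed + service.
{W2, W4, W5}: P→W4 60, Q→W5 38, R→W5 126, S→W2 36, T→W4 20, U→W5 85, V→W4 28. Service 393; fixed 145; total 538.
{W2, W4, W5, W6}: P→W4 60, Q→W5 38, R→W5 126, S→W2 36, T→W4 20, U→W5 85, V→W4 28. Service 393; fixed 180; total 573.
{W4, W5}: P→W4 60, Q→W5 38, R→W5 126, S→W4 132, T→W4 20, U→W5 85, V→W4 28. Service 489; fixed 98; total 587.
{W1, W2, W3, W4, W5, W6}: service 359 + fixed 344 = 703
No other subset beats 538.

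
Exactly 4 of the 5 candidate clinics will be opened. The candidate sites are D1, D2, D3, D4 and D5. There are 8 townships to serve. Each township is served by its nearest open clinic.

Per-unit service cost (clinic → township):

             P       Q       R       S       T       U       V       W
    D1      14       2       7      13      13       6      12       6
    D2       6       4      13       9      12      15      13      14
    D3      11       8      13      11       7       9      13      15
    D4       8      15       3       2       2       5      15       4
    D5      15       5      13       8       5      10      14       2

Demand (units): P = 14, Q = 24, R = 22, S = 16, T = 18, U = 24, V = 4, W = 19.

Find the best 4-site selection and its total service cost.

Choose D1, D2, D4 and D5; total service cost 472.

With exactly 4 open, each township uses its cheapest among the chosen.
{D1, D2, D4, D5}: P→D2 6·14=84, Q→D1 2·24=48, R→D4 3·22=66, S→D4 2·16=32, T→D4 2·18=36, U→D4 5·24=120, V→D1 12·4=48, W→D5 2·19=38. Service cost 472.
{D1, D3, D4, D5}: service cost 500
{D1, D2, D3, D4}: service cost 510
Among all 5 size-4 choices, {D1, D2, D4, D5} is lowest.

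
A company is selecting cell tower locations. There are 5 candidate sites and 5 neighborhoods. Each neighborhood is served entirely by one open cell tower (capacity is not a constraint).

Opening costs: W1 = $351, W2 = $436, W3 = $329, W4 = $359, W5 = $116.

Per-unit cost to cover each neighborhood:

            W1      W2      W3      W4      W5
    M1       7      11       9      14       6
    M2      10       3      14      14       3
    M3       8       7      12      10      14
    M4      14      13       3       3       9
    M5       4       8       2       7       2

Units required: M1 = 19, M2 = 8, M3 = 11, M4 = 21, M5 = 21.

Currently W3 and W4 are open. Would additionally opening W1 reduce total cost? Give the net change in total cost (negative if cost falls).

No — net change +259 (cost rises by 259).

Current service cost with {W3, W4}: 498.
Adding W1: each neighborhood re-picks its cheapest; new service cost 406, saving 92.
Extra fixed cost: 351. Net change = 351 − 92 = 259.
(Totals: 1186 → 1445.)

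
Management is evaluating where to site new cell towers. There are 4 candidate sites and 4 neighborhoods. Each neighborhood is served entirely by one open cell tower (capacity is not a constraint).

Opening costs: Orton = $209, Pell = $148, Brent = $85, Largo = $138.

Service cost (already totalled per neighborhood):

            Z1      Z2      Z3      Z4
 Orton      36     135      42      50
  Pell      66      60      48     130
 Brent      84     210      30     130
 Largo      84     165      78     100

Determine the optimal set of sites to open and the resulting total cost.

For any fixed open set, each neighborhood goes to its cheapest open site; total = fixed + service.
{Pell}: Z1→Pell 66, Z2→Pell 60, Z3→Pell 48, Z4→Pell 130. Service 304; fixed 148; total 452.
{Orton}: Z1→Orton 36, Z2→Orton 135, Z3→Orton 42, Z4→Orton 50. Service 263; fixed 209; total 472.
{Pell, Brent}: service 286 + fixed 233 = 519
{Orton, Pell, Brent, Largo}: service 176 + fixed 580 = 756
No other subset beats 452.

Open Pell only; minimum total cost 452.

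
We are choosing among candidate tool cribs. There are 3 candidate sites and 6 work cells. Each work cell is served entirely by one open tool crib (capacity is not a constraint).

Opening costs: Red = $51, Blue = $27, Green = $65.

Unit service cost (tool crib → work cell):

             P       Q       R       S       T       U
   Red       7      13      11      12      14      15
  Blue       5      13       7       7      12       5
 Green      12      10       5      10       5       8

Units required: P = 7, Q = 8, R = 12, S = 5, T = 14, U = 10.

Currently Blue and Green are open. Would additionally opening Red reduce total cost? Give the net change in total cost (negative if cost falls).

Current service cost with {Blue, Green}: 330.
Adding Red: each work cell re-picks its cheapest; new service cost 330, saving 0.
Extra fixed cost: 51. Net change = 51 − 0 = 51.
(Totals: 422 → 473.)

No — net change +51 (cost rises by 51).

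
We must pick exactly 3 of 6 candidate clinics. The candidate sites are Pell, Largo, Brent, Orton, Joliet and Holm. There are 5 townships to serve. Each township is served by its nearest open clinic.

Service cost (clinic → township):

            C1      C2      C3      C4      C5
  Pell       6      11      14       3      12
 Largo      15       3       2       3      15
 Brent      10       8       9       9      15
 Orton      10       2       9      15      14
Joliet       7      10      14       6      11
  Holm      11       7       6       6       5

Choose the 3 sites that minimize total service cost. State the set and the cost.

Choose Pell, Largo and Holm; total service cost 19.

With exactly 3 open, each township uses its cheapest among the chosen.
{Pell, Largo, Holm}: C1→Pell 6, C2→Largo 3, C3→Largo 2, C4→Pell 3, C5→Holm 5. Service cost 19.
{Largo, Joliet, Holm}: service cost 20
{Pell, Orton, Holm}: service cost 22
Among all 20 size-3 choices, {Pell, Largo, Holm} is lowest.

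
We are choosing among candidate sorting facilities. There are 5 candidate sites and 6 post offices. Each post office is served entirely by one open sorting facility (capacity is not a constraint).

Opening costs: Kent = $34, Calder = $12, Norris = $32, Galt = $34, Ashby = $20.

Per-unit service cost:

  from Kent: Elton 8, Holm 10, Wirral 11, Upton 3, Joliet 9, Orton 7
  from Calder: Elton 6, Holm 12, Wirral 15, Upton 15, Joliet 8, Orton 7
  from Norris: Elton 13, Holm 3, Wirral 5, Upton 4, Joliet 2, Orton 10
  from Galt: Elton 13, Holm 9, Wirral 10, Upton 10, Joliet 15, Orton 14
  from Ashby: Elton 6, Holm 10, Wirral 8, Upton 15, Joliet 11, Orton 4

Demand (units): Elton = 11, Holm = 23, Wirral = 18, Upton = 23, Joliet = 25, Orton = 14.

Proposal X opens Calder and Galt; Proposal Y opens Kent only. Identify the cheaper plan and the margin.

Proposal X: {Calder, Galt}: Elton→Calder 6·11=66, Holm→Galt 9·23=207, Wirral→Galt 10·18=180, Upton→Galt 10·23=230, Joliet→Calder 8·25=200, Orton→Calder 7·14=98. Service 981; fixed 46; total 1027.
Proposal Y: {Kent}: Elton→Kent 8·11=88, Holm→Kent 10·23=230, Wirral→Kent 11·18=198, Upton→Kent 3·23=69, Joliet→Kent 9·25=225, Orton→Kent 7·14=98. Service 908; fixed 34; total 942.
Difference: |1027 − 942| = 85.

Proposal Y is cheaper by 85.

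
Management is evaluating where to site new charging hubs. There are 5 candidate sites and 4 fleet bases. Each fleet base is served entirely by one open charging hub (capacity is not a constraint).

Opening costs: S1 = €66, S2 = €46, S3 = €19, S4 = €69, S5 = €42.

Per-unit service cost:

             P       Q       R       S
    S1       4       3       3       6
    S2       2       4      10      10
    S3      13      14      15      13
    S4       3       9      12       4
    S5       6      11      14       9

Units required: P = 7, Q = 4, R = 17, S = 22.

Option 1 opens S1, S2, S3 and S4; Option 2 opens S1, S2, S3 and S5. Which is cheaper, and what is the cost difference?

Option 1 is cheaper by 17.

Option 1: {S1, S2, S3, S4}: P→S2 2·7=14, Q→S1 3·4=12, R→S1 3·17=51, S→S4 4·22=88. Service 165; fixed 200; total 365.
Option 2: {S1, S2, S3, S5}: P→S2 2·7=14, Q→S1 3·4=12, R→S1 3·17=51, S→S1 6·22=132. Service 209; fixed 173; total 382.
Difference: |365 − 382| = 17.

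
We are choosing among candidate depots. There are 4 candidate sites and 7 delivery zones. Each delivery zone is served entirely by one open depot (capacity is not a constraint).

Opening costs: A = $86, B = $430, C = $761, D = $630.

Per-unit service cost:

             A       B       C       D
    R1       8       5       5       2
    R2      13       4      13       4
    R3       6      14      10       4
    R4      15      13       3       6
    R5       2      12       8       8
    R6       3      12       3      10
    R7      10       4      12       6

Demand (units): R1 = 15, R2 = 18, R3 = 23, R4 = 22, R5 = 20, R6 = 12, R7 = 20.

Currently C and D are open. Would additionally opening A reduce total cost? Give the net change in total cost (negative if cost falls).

Yes — net change −34 (cost falls by 34).

Current service cost with {C, D}: 576.
Adding A: each delivery zone re-picks its cheapest; new service cost 456, saving 120.
Extra fixed cost: 86. Net change = 86 − 120 = -34.
(Totals: 1967 → 1933.)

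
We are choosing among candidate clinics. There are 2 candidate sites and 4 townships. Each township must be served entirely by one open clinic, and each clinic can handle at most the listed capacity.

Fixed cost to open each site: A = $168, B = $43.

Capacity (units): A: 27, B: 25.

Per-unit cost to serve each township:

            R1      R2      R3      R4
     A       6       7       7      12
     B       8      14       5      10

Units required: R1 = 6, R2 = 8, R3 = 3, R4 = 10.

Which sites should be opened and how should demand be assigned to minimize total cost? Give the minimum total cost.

Open {A}: R1→A 6·6=36, R2→A 7·8=56, R3→A 7·3=21, R4→A 12·10=120.
Loads: A carries 27/27. Service 233; fixed 168; total 401.
Next best feasible plan costs 418.

Minimum total cost: 401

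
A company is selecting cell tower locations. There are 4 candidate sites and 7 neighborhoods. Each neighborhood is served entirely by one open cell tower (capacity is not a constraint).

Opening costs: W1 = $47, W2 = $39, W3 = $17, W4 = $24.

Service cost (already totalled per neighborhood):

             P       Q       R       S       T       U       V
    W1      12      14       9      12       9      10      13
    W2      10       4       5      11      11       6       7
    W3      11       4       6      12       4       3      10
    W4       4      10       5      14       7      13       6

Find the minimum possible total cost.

Minimum total cost: 67

For any fixed open set, each neighborhood goes to its cheapest open site; total = fixed + service.
{W3}: P→W3 11, Q→W3 4, R→W3 6, S→W3 12, T→W3 4, U→W3 3, V→W3 10. Service 50; fixed 17; total 67.
{W3, W4}: service 38 + fixed 41 = 79
{W4}: service 59 + fixed 24 = 83
{W1, W2, W3, W4}: P→W4 4, Q→W2 4, R→W2 5, S→W2 11, T→W3 4, U→W3 3, V→W4 6. Service 37; fixed 127; total 164.
No other subset beats 67.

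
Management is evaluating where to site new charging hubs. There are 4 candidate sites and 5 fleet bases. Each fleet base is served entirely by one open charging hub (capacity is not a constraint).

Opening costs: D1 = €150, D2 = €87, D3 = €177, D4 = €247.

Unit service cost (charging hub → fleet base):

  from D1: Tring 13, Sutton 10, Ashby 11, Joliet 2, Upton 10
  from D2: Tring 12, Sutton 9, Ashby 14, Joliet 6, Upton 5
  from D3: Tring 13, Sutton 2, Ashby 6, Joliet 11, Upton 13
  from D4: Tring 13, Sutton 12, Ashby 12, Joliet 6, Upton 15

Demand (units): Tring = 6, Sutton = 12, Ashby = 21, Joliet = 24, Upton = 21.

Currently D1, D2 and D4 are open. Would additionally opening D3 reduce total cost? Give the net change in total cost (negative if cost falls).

Current service cost with {D1, D2, D4}: 564.
Adding D3: each fleet base re-picks its cheapest; new service cost 375, saving 189.
Extra fixed cost: 177. Net change = 177 − 189 = -12.
(Totals: 1048 → 1036.)

Yes — net change −12 (cost falls by 12).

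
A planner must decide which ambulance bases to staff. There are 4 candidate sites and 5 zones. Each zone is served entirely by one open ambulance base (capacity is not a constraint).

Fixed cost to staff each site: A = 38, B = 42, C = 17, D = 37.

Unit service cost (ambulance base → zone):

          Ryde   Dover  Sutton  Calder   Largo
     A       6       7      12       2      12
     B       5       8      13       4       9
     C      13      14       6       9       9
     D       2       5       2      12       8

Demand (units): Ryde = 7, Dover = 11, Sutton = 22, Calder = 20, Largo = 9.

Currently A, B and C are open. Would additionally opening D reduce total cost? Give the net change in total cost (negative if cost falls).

Current service cost with {A, B, C}: 365.
Adding D: each zone re-picks its cheapest; new service cost 225, saving 140.
Extra fixed cost: 37. Net change = 37 − 140 = -103.
(Totals: 462 → 359.)

Yes — net change −103 (cost falls by 103).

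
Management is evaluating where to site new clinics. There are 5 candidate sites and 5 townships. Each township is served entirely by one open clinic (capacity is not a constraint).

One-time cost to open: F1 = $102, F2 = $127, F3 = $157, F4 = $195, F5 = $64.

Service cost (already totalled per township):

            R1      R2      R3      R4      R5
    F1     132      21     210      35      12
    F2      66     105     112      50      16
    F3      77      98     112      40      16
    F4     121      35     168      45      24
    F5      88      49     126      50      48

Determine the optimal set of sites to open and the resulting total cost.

Open F5 only; minimum total cost 425.

For any fixed open set, each township goes to its cheapest open site; total = fixed + service.
{F5}: R1→F5 88, R2→F5 49, R3→F5 126, R4→F5 50, R5→F5 48. Service 361; fixed 64; total 425.
{F1, F5}: service 282 + fixed 166 = 448
{F1, F2}: R1→F2 66, R2→F1 21, R3→F2 112, R4→F1 35, R5→F1 12. Service 246; fixed 229; total 475.
{F1, F2, F3, F4, F5}: R1→F2 66, R2→F1 21, R3→F2 112, R4→F1 35, R5→F1 12. Service 246; fixed 645; total 891.
No other subset beats 425.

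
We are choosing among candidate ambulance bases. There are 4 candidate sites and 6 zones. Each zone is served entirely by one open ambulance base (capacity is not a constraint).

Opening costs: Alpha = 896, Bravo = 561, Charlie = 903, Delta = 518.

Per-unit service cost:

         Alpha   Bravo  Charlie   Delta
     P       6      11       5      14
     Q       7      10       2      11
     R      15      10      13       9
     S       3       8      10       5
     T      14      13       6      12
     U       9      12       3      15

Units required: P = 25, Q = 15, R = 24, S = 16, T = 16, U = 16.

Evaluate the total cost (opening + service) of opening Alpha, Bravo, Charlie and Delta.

Total cost: 3441

Each zone is assigned to its cheapest site among the open ones.
{Alpha, Bravo, Charlie, Delta}: P→Charlie 5·25=125, Q→Charlie 2·15=30, R→Delta 9·24=216, S→Alpha 3·16=48, T→Charlie 6·16=96, U→Charlie 3·16=48. Service 563; fixed 2878; total 3441.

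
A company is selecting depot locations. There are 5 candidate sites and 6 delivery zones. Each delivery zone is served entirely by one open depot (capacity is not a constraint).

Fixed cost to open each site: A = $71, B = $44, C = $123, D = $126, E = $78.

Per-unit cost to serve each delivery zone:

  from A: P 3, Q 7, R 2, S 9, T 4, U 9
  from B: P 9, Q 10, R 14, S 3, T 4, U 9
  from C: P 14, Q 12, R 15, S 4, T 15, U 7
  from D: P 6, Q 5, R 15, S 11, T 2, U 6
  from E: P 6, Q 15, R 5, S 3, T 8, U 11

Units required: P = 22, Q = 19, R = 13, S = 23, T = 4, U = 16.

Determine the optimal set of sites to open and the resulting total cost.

For any fixed open set, each delivery zone goes to its cheapest open site; total = fixed + service.
{A, B}: P→A 3·22=66, Q→A 7·19=133, R→A 2·13=26, S→B 3·23=69, T→A 4·4=16, U→A 9·16=144. Service 454; fixed 115; total 569.
{A, B, D}: service 360 + fixed 241 = 601
{A, E}: service 454 + fixed 149 = 603
{A, B, C, D, E}: service 360 + fixed 442 = 802
No other subset beats 569.

Open A and B; minimum total cost 569.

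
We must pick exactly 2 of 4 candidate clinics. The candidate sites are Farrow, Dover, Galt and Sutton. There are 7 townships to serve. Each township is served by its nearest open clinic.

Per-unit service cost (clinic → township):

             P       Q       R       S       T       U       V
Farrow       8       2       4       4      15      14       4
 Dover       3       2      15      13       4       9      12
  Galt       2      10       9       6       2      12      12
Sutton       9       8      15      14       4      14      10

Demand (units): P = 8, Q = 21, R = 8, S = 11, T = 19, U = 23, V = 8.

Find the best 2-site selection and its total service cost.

With exactly 2 open, each township uses its cheapest among the chosen.
{Farrow, Dover}: P→Dover 3·8=24, Q→Farrow 2·21=42, R→Farrow 4·8=32, S→Farrow 4·11=44, T→Dover 4·19=76, U→Dover 9·23=207, V→Farrow 4·8=32. Service cost 457.
{Farrow, Galt}: service cost 480
{Dover, Galt}: service cost 537
Among all 6 size-2 choices, {Farrow, Dover} is lowest.

Choose Farrow and Dover; total service cost 457.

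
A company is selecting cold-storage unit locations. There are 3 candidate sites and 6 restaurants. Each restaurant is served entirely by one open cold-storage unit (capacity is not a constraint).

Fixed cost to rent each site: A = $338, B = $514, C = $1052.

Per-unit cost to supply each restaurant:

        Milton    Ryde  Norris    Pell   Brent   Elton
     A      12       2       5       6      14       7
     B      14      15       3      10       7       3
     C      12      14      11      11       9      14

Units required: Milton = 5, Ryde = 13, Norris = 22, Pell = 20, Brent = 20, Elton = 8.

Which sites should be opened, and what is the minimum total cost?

Open A only; minimum total cost 990.

For any fixed open set, each restaurant goes to its cheapest open site; total = fixed + service.
{A}: Milton→A 12·5=60, Ryde→A 2·13=26, Norris→A 5·22=110, Pell→A 6·20=120, Brent→A 14·20=280, Elton→A 7·8=56. Service 652; fixed 338; total 990.
{B}: Milton→B 14·5=70, Ryde→B 15·13=195, Norris→B 3·22=66, Pell→B 10·20=200, Brent→B 7·20=140, Elton→B 3·8=24. Service 695; fixed 514; total 1209.
{A, B}: Milton→A 12·5=60, Ryde→A 2·13=26, Norris→B 3·22=66, Pell→A 6·20=120, Brent→B 7·20=140, Elton→B 3·8=24. Service 436; fixed 852; total 1288.
{A, B, C}: service 436 + fixed 1904 = 2340
(All 7 nonempty subsets were checked; A only is lowest.)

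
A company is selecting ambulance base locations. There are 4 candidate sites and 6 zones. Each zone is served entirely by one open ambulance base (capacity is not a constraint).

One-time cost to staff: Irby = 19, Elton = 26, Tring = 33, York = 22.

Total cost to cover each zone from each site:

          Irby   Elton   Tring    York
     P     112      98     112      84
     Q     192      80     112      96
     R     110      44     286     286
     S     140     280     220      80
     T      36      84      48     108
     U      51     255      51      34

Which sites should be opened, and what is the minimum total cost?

For any fixed open set, each zone goes to its cheapest open site; total = fixed + service.
{Irby, Elton, York}: P→York 84, Q→Elton 80, R→Elton 44, S→York 80, T→Irby 36, U→York 34. Service 358; fixed 67; total 425.
{Elton, Tring, York}: service 370 + fixed 81 = 451
{Elton, York}: service 406 + fixed 48 = 454
{Irby, Elton, Tring, York}: service 358 + fixed 100 = 458
(All 15 nonempty subsets were checked; Irby, Elton and York is lowest.)

Open Irby, Elton and York; minimum total cost 425.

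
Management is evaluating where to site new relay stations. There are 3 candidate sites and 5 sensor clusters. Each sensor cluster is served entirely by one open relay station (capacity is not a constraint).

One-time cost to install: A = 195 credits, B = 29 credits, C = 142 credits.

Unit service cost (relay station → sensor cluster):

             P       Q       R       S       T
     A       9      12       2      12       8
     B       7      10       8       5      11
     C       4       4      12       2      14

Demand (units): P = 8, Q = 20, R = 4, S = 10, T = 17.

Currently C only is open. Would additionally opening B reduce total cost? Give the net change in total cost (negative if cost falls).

Current service cost with {C}: 418.
Adding B: each sensor cluster re-picks its cheapest; new service cost 351, saving 67.
Extra fixed cost: 29. Net change = 29 − 67 = -38.
(Totals: 560 → 522.)

Yes — net change −38 (cost falls by 38).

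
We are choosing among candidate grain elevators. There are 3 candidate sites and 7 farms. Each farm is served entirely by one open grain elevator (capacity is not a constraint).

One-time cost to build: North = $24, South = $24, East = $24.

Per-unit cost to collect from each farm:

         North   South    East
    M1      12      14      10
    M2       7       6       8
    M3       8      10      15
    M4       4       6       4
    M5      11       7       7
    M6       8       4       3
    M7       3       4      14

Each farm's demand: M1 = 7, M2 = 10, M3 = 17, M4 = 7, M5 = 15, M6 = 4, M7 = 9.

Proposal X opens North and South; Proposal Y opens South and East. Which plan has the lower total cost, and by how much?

Proposal X is cheaper by 25.

Proposal X: {North, South}: M1→North 12·7=84, M2→South 6·10=60, M3→North 8·17=136, M4→North 4·7=28, M5→South 7·15=105, M6→South 4·4=16, M7→North 3·9=27. Service 456; fixed 48; total 504.
Proposal Y: {South, East}: M1→East 10·7=70, M2→South 6·10=60, M3→South 10·17=170, M4→East 4·7=28, M5→South 7·15=105, M6→East 3·4=12, M7→South 4·9=36. Service 481; fixed 48; total 529.
Difference: |504 − 529| = 25.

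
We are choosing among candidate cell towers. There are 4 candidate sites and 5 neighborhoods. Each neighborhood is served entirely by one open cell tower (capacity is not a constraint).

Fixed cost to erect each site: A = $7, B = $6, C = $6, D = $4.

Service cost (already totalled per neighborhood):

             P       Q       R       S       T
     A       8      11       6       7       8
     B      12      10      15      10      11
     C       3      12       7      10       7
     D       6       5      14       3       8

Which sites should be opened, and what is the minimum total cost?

Open C and D; minimum total cost 35.

For any fixed open set, each neighborhood goes to its cheapest open site; total = fixed + service.
{C, D}: P→C 3, Q→D 5, R→C 7, S→D 3, T→C 7. Service 25; fixed 10; total 35.
{A, D}: service 28 + fixed 11 = 39
{D}: service 36 + fixed 4 = 40
{A, B, C, D}: service 24 + fixed 23 = 47
No other subset beats 35.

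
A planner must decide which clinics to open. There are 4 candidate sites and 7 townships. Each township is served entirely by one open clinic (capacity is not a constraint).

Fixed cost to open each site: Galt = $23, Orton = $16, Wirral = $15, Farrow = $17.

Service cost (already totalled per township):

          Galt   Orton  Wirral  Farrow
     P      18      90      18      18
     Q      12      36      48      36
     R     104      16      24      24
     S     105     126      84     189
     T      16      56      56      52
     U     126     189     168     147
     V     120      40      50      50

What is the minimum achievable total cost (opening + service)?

Minimum total cost: 366

For any fixed open set, each township goes to its cheapest open site; total = fixed + service.
{Galt, Orton, Wirral}: P→Galt 18, Q→Galt 12, R→Orton 16, S→Wirral 84, T→Galt 16, U→Galt 126, V→Orton 40. Service 312; fixed 54; total 366.
{Galt, Wirral}: P→Galt 18, Q→Galt 12, R→Wirral 24, S→Wirral 84, T→Galt 16, U→Galt 126, V→Wirral 50. Service 330; fixed 38; total 368.
{Galt, Orton}: service 333 + fixed 39 = 372
{Galt, Orton, Wirral, Farrow}: P→Galt 18, Q→Galt 12, R→Orton 16, S→Wirral 84, T→Galt 16, U→Galt 126, V→Orton 40. Service 312; fixed 71; total 383.
No other subset beats 366.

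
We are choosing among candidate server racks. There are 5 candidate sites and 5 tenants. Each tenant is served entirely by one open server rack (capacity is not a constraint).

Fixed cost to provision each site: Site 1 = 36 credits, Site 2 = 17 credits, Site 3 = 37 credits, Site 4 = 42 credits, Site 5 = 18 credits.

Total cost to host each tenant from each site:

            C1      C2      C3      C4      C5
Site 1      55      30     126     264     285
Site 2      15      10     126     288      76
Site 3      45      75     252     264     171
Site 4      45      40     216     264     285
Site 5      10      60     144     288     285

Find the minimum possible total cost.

Minimum total cost: 532

For any fixed open set, each tenant goes to its cheapest open site; total = fixed + service.
{Site 2}: C1→Site 2 15, C2→Site 2 10, C3→Site 2 126, C4→Site 2 288, C5→Site 2 76. Service 515; fixed 17; total 532.
{Site 1, Site 2}: C1→Site 2 15, C2→Site 2 10, C3→Site 1 126, C4→Site 1 264, C5→Site 2 76. Service 491; fixed 53; total 544.
{Site 2, Site 3}: C1→Site 2 15, C2→Site 2 10, C3→Site 2 126, C4→Site 3 264, C5→Site 2 76. Service 491; fixed 54; total 545.
{Site 1, Site 2, Site 3, Site 4, Site 5}: C1→Site 5 10, C2→Site 2 10, C3→Site 1 126, C4→Site 1 264, C5→Site 2 76. Service 486; fixed 150; total 636.
No other subset beats 532.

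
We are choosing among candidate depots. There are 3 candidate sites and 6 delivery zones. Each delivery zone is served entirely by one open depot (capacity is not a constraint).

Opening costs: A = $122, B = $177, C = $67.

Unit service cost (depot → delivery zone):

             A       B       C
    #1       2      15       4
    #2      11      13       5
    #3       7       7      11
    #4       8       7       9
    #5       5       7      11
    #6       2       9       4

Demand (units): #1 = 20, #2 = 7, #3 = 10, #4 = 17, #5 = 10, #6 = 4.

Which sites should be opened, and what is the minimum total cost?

For any fixed open set, each delivery zone goes to its cheapest open site; total = fixed + service.
{A}: #1→A 2·20=40, #2→A 11·7=77, #3→A 7·10=70, #4→A 8·17=136, #5→A 5·10=50, #6→A 2·4=8. Service 381; fixed 122; total 503.
{A, C}: #1→A 2·20=40, #2→C 5·7=35, #3→A 7·10=70, #4→A 8·17=136, #5→A 5·10=50, #6→A 2·4=8. Service 339; fixed 189; total 528.
{C}: #1→C 4·20=80, #2→C 5·7=35, #3→C 11·10=110, #4→C 9·17=153, #5→C 11·10=110, #6→C 4·4=16. Service 504; fixed 67; total 571.
{A, B, C}: service 322 + fixed 366 = 688
No other subset beats 503.

Open A only; minimum total cost 503.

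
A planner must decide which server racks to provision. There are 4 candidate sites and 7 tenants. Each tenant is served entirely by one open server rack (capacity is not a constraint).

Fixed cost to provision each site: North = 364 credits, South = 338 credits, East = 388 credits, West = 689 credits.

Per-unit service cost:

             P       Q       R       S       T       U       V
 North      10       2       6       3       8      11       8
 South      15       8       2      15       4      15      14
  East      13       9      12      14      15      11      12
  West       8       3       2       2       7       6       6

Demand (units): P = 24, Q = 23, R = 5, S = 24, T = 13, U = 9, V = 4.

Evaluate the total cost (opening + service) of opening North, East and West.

Each tenant is assigned to its cheapest site among the open ones.
{North, East, West}: P→West 8·24=192, Q→North 2·23=46, R→West 2·5=10, S→West 2·24=48, T→West 7·13=91, U→West 6·9=54, V→West 6·4=24. Service 465; fixed 1441; total 1906.

Total cost: 1906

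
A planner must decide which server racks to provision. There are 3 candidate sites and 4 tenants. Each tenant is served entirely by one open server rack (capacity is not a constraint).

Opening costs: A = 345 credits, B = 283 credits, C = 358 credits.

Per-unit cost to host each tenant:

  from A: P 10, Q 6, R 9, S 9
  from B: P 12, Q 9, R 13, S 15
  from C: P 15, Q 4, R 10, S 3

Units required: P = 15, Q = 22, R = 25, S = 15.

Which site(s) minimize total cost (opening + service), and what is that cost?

Open C only; minimum total cost 966.

For any fixed open set, each tenant goes to its cheapest open site; total = fixed + service.
{C}: P→C 15·15=225, Q→C 4·22=88, R→C 10·25=250, S→C 3·15=45. Service 608; fixed 358; total 966.
{A}: P→A 10·15=150, Q→A 6·22=132, R→A 9·25=225, S→A 9·15=135. Service 642; fixed 345; total 987.
{B, C}: P→B 12·15=180, Q→C 4·22=88, R→C 10·25=250, S→C 3·15=45. Service 563; fixed 641; total 1204.
{A, B, C}: service 508 + fixed 986 = 1494
No other subset beats 966.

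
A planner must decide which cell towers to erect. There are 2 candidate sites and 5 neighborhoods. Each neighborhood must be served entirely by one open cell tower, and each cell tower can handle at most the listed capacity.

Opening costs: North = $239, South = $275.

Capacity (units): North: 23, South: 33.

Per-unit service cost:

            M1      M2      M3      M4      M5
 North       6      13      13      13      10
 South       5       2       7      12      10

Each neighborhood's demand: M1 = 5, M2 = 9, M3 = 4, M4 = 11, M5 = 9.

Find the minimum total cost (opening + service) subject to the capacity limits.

Open {North, South}: M1→South 5·5=25, M2→South 2·9=18, M3→South 7·4=28, M4→South 12·11=132, M5→North 10·9=90.
Loads: North carries 9/23, South carries 29/33. Service 293; fixed 514; total 807.
Next best feasible plan costs 812.

Minimum total cost: 807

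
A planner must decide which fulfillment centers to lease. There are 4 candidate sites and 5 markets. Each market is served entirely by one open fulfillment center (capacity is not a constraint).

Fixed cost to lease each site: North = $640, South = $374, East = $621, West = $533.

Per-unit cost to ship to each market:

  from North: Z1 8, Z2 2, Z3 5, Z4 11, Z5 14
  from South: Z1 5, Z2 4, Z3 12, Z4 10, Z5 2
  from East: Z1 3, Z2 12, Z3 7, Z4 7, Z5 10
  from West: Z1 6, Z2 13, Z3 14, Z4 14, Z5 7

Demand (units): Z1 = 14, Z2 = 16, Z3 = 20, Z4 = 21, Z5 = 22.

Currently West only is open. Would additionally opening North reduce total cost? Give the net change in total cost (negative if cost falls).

Current service cost with {West}: 1020.
Adding North: each market re-picks its cheapest; new service cost 601, saving 419.
Extra fixed cost: 640. Net change = 640 − 419 = 221.
(Totals: 1553 → 1774.)

No — net change +221 (cost rises by 221).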